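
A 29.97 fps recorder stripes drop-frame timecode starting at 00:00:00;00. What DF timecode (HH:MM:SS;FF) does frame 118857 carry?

01:06:05;27

Each 10-minute DF block holds 10 × 60 × 30 − 9 × 2 = 17982 frames. 118857 ÷ 17982 → 6 full blocks, remainder 10965.
Within the partial block the first minute is 1800 frames and each further minute 1798, so 6 further minute boundaries passed. Total skipped labels = 18 × 6 + 2 × 6 = 120.
Non-drop label index = 118857 + 120 = 118977; at 30 labels/s that is 01:06:05:27, i.e. DF 01:06:05;27.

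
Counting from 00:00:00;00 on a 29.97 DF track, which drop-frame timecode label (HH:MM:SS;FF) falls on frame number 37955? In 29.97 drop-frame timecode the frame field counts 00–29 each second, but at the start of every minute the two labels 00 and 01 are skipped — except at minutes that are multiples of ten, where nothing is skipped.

Each 10-minute DF block holds 10 × 60 × 30 − 9 × 2 = 17982 frames. 37955 ÷ 17982 → 2 full blocks, remainder 1991.
Within the partial block the first minute is 1800 frames and each further minute 1798, so 1 further minute boundary passed. Total skipped labels = 18 × 2 + 2 × 1 = 38.
Non-drop label index = 37955 + 38 = 37993; at 30 labels/s that is 00:21:06:13, i.e. DF 00:21:06;13.

00:21:06;13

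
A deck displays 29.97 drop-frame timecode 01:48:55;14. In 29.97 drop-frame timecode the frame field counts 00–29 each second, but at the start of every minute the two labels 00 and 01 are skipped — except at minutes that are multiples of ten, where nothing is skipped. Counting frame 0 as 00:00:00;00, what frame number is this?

As if non-drop at 30 labels/s: (1 × 3600 + 48 × 60 + 55) × 30 + 14 = 196064.
Minute boundaries passed: 108; those not divisible by 10: 108 − 10 = 98; dropped labels = 2 × 98 = 196.
Actual frame index = 196064 − 196 = 195868.

195868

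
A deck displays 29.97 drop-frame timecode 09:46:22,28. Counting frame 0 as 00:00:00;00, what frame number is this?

Complete 10-minute blocks: 58, each 17982 frames → 1042956.
Remaining 6 whole minutes in the current block: 1800 + 5 × 1798 = 10790 frames.
Within the current minute: 22 × 30 + 28 − 2 = 686 (labels ;00/;01 skipped at this minute). Total = 1042956 + 10790 + 686 = 1054432.

1054432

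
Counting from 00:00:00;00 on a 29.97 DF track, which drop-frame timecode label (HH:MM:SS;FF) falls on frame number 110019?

01:01:10;29

Each 10-minute DF block holds 10 × 60 × 30 − 9 × 2 = 17982 frames. 110019 ÷ 17982 → 6 full blocks, remainder 2127.
Within the partial block the first minute is 1800 frames and each further minute 1798, so 1 further minute boundary passed. Total skipped labels = 18 × 6 + 2 × 1 = 110.
Non-drop label index = 110019 + 110 = 110129; at 30 labels/s that is 01:01:10:29, i.e. DF 01:01:10;29.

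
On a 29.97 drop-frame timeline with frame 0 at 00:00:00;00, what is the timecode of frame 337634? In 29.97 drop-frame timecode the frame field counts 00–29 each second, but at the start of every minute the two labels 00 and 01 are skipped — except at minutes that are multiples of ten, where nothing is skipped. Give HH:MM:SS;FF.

Each 10-minute DF block holds 10 × 60 × 30 − 9 × 2 = 17982 frames. 337634 ÷ 17982 → 18 full blocks, remainder 13958.
Within the partial block the first minute is 1800 frames and each further minute 1798, so 7 further minute boundaries passed. Total skipped labels = 18 × 18 + 2 × 7 = 338.
Non-drop label index = 337634 + 338 = 337972; at 30 labels/s that is 03:07:45:22, i.e. DF 03:07:45;22.

03:07:45;22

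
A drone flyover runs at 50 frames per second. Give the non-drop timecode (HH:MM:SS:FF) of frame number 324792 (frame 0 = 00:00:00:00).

01:48:15:42

324792 ÷ 50 = 6495 full seconds, remainder 42 frames.
6495 s = 1 h 48 min 15 s.
Timecode: 01:48:15:42.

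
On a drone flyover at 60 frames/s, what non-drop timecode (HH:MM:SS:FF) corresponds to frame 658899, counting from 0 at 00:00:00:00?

03:03:01:39

658899 ÷ 60 = 10981 full seconds, remainder 39 frames.
10981 s = 3 h 3 min 1 s.
Timecode: 03:03:01:39.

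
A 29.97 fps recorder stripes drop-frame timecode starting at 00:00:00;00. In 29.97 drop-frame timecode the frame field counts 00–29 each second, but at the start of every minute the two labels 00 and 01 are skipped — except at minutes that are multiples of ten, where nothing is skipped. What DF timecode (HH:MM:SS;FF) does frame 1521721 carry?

14:06:14;25

Ten DF minutes hold 17982 frames, so frame 1521721 lies in block 84 (frames 1510488–1528469) with 11233 frames into that block.
The block's first minute is 1800 frames and the rest 1798 each; 11233 frames reaches minute 6, so 84 × 18 + 6 × 2 = 1524 labels have been skipped so far.
Adding those back, label number 1521721 + 1524 = 1523245 at 30 labels/s is 50774 s + 25 f = 14 h 6 min 14 s frame 25, i.e. 14:06:14;25.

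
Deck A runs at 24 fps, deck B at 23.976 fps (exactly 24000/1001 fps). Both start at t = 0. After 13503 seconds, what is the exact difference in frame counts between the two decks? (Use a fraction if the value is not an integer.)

46296/143 frames

A emits 24 × 13503 = 324072 frames; B emits 24000/1001 × 13503 = 46296000/143.
Difference = 46296/143 frames (≈ 323.7483); B is behind A.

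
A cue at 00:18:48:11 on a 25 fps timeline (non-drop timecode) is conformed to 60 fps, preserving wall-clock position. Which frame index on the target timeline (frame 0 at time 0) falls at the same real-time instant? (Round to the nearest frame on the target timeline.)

Source frame index: (0×3600 + 18×60 + 48) × 25 + 11 = 28211.
Real time: 28211 / (25) = 28211/25 s.
Target frame: (28211/25) × (60) = 338532/5 ≈ 67706.400 → 67706.

frame 67706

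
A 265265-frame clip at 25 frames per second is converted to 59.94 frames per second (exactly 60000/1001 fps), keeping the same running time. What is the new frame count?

636000 frames

Target frames = source frames × (target rate / source rate) = 265265 × (60000/1001)/(25) = 265265 × 2400/1001 = 636000.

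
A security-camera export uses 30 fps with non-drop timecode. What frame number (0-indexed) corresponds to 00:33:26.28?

Total seconds to the label: (0 × 3600 + 33 × 60 + 26) = 2006.
Frame index = 2006 × 30 + 28 = 60208.

frame 60208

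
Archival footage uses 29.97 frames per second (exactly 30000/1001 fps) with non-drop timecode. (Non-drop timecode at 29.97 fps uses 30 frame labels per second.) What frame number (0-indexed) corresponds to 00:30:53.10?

55600

Total seconds to the label: (0 × 3600 + 30 × 60 + 53) = 1853.
Frame index = 1853 × 30 + 10 = 55600.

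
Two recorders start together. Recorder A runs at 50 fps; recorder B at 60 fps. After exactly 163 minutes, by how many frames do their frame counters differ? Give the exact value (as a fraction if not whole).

163 min = 9780 s.
A emits 50 × 9780 = 489000 frames; B emits 60 × 9780 = 586800.
Difference = 97800 frames; B is ahead of A.

97800 frames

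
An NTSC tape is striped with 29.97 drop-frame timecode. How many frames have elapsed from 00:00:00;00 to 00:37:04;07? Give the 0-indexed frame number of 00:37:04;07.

As if non-drop at 30 labels/s: (0 × 3600 + 37 × 60 + 4) × 30 + 7 = 66727.
Minute boundaries passed: 37; those not divisible by 10: 37 − 3 = 34; dropped labels = 2 × 34 = 68.
Actual frame index = 66727 − 68 = 66659.

66659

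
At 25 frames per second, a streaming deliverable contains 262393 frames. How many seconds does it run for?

Running time = 262393 / (25) = 10495.72 s.

10495.72 seconds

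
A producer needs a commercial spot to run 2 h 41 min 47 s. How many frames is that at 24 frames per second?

232968 frames

2 h 41 min 47 s = 9707 s.
Frames = 9707 × 24 = 232968.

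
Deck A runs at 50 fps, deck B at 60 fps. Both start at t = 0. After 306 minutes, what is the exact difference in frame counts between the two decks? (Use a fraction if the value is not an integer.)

183600 frames

306 min = 18360 s.
A emits 50 × 18360 = 918000 frames; B emits 60 × 18360 = 1101600.
Difference = 183600 frames; B is ahead of A.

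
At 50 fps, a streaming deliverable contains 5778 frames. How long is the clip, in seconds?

115.56 seconds

Running time = 5778 / (50) = 115.56 s.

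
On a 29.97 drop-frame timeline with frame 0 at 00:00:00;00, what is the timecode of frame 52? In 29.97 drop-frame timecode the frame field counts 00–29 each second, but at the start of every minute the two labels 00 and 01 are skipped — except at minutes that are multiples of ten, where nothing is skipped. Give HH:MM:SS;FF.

00:00:01;22

Each 10-minute DF block holds 10 × 60 × 30 − 9 × 2 = 17982 frames. 52 ÷ 17982 → 0 full blocks, remainder 52.
Within the partial block the first minute is 1800 frames and each further minute 1798, so 0 further minute boundaries passed. Total skipped labels = 18 × 0 + 2 × 0 = 0.
Non-drop label index = 52 + 0 = 52; at 30 labels/s that is 00:00:01:22, i.e. DF 00:00:01;22.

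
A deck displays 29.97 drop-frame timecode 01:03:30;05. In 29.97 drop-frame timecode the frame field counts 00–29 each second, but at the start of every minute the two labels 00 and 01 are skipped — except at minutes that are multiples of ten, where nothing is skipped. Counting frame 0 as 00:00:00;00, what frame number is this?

114191

Complete 10-minute blocks: 6, each 17982 frames → 107892.
Remaining 3 whole minutes in the current block: 1800 + 2 × 1798 = 5396 frames.
Within the current minute: 30 × 30 + 5 − 2 = 903 (labels ;00/;01 skipped at this minute). Total = 107892 + 5396 + 903 = 114191.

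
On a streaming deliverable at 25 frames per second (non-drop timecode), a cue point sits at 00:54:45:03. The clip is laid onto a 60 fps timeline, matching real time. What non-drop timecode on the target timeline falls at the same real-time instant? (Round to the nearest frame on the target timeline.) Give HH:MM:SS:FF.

00:54:45:07

Source frame index: (0×3600 + 54×60 + 45) × 25 + 3 = 82128.
Real time: 82128 / (25) = 82128/25 s.
Target frame: (82128/25) × (60) = 985536/5 ≈ 197107.200 → 197107.
At 60 labels/s: frame 197107 → 00:54:45:07.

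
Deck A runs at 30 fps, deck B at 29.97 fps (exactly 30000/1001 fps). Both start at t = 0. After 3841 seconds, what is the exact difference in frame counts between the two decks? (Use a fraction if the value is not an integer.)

A emits 30 × 3841 = 115230 frames; B emits 30000/1001 × 3841 = 115230000/1001.
Difference = 115230/1001 frames (≈ 115.1149); B is behind A.

115230/1001 frames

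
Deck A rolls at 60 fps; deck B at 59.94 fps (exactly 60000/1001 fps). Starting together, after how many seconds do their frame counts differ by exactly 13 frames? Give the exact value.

13013/60 seconds

The gap grows by |60000/1001 − 60| = 60/1001 frames per second.
Time for a 13-frame gap: 13 ÷ (60/1001) = 13013/60 s.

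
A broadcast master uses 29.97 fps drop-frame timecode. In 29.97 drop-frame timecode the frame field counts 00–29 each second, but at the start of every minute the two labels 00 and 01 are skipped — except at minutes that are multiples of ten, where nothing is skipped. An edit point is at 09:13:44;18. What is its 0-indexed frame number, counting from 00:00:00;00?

995742

As if non-drop at 30 labels/s: (9 × 3600 + 13 × 60 + 44) × 30 + 18 = 996738.
Minute boundaries passed: 553; those not divisible by 10: 553 − 55 = 498; dropped labels = 2 × 498 = 996.
Actual frame index = 996738 − 996 = 995742.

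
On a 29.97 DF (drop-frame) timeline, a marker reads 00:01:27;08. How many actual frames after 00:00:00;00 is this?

As if non-drop at 30 labels/s: (0 × 3600 + 1 × 60 + 27) × 30 + 8 = 2618.
Minute boundaries passed: 1; those not divisible by 10: 1 − 0 = 1; dropped labels = 2 × 1 = 2.
Actual frame index = 2618 − 2 = 2616.

2616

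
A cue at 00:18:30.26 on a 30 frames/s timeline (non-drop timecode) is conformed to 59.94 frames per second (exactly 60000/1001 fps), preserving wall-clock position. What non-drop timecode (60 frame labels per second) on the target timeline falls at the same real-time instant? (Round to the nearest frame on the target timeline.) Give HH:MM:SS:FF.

00:18:29:45

Source frame index: (0×3600 + 18×60 + 30) × 30 + 26 = 33326.
Real time: 33326 / (30) = 16663/15 s.
Target frame: (16663/15) × (60000/1001) = 66652000/1001 ≈ 66585.415 → 66585.
At 60 labels/s: frame 66585 → 00:18:29:45.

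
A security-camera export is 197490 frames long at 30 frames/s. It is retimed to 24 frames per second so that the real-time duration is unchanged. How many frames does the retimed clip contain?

Target frames = source frames × (target rate / source rate) = 197490 × (24)/(30) = 197490 × 4/5 = 157992.

157992 frames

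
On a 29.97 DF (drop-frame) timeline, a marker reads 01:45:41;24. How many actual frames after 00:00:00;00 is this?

Complete 10-minute blocks: 10, each 17982 frames → 179820.
Remaining 5 whole minutes in the current block: 1800 + 4 × 1798 = 8992 frames.
Within the current minute: 41 × 30 + 24 − 2 = 1252 (labels ;00/;01 skipped at this minute). Total = 179820 + 8992 + 1252 = 190064.

190064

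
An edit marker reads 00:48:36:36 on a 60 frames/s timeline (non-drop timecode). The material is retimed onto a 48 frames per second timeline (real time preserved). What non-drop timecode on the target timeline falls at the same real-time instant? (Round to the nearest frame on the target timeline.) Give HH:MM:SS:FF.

Source frame index: (0×3600 + 48×60 + 36) × 60 + 36 = 174996.
Real time: 174996 / (60) = 14583/5 s.
Target frame: (14583/5) × (48) = 699984/5 ≈ 139996.800 → 139997.
At 48 labels/s: frame 139997 → 00:48:36:29.

00:48:36:29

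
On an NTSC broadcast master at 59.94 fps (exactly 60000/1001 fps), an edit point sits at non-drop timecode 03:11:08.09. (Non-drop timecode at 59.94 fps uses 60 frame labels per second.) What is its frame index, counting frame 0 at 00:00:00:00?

Total seconds to the label: (3 × 3600 + 11 × 60 + 8) = 11468.
Frame index = 11468 × 60 + 9 = 688089.

688089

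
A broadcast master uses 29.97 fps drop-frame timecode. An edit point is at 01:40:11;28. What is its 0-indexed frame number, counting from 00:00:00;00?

Complete 10-minute blocks: 10, each 17982 frames → 179820.
Remaining 0 whole minutes in the current block: 0 frames.
Within the current minute: 11 × 30 + 28 = 358. Total = 179820 + 0 + 358 = 180178.

180178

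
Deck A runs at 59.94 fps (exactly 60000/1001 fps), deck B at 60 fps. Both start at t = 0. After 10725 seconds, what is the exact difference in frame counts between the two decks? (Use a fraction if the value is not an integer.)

A emits 60000/1001 × 10725 = 4500000/7 frames; B emits 60 × 10725 = 643500.
Difference = 4500/7 frames (≈ 642.8571); B is ahead of A.

4500/7 frames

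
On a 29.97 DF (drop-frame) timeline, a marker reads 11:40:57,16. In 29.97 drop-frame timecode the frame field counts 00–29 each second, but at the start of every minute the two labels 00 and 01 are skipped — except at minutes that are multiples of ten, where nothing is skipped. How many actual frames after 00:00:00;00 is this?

1260466

Complete 10-minute blocks: 70, each 17982 frames → 1258740.
Remaining 0 whole minutes in the current block: 0 frames.
Within the current minute: 57 × 30 + 16 = 1726. Total = 1258740 + 0 + 1726 = 1260466.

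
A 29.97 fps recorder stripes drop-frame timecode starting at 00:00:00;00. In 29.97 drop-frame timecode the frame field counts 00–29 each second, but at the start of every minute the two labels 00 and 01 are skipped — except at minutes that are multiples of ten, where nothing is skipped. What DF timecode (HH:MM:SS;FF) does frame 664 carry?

00:00:22;04

Each 10-minute DF block holds 10 × 60 × 30 − 9 × 2 = 17982 frames. 664 ÷ 17982 → 0 full blocks, remainder 664.
Within the partial block the first minute is 1800 frames and each further minute 1798, so 0 further minute boundaries passed. Total skipped labels = 18 × 0 + 2 × 0 = 0.
Non-drop label index = 664 + 0 = 664; at 30 labels/s that is 00:00:22:04, i.e. DF 00:00:22;04.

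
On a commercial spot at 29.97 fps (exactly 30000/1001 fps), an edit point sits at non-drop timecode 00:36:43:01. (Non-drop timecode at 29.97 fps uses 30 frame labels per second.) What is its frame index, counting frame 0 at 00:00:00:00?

frame 66091

Total seconds to the label: (0 × 3600 + 36 × 60 + 43) = 2203.
Frame index = 2203 × 30 + 1 = 66091.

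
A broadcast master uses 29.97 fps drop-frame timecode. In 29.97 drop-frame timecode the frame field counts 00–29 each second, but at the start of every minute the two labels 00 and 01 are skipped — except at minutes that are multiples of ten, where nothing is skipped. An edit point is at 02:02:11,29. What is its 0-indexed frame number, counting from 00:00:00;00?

As if non-drop at 30 labels/s: (2 × 3600 + 2 × 60 + 11) × 30 + 29 = 219959.
Minute boundaries passed: 122; those not divisible by 10: 122 − 12 = 110; dropped labels = 2 × 110 = 220.
Actual frame index = 219959 − 220 = 219739.

219739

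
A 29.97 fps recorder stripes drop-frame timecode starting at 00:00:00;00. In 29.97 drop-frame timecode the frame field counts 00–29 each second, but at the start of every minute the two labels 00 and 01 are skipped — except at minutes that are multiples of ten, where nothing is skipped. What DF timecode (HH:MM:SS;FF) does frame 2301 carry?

00:01:16;23

Each 10-minute DF block holds 10 × 60 × 30 − 9 × 2 = 17982 frames. 2301 ÷ 17982 → 0 full blocks, remainder 2301.
Within the partial block the first minute is 1800 frames and each further minute 1798, so 1 further minute boundary passed. Total skipped labels = 18 × 0 + 2 × 1 = 2.
Non-drop label index = 2301 + 2 = 2303; at 30 labels/s that is 00:01:16:23, i.e. DF 00:01:16;23.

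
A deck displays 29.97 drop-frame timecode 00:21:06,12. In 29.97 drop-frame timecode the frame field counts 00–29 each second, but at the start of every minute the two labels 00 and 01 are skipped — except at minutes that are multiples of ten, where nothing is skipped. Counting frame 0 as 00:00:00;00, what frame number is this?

37954

As if non-drop at 30 labels/s: (0 × 3600 + 21 × 60 + 6) × 30 + 12 = 37992.
Minute boundaries passed: 21; those not divisible by 10: 21 − 2 = 19; dropped labels = 2 × 19 = 38.
Actual frame index = 37992 − 38 = 37954.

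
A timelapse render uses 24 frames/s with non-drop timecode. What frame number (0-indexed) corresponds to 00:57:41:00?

83064

Total seconds to the label: (0 × 3600 + 57 × 60 + 41) = 3461.
Frame index = 3461 × 24 + 0 = 83064.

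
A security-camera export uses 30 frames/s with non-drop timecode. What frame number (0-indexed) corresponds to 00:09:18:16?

Total seconds to the label: (0 × 3600 + 9 × 60 + 18) = 558.
Frame index = 558 × 30 + 16 = 16756.

frame 16756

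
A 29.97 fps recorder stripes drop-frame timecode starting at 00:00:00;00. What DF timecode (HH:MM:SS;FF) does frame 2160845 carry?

Ten DF minutes hold 17982 frames, so frame 2160845 lies in block 120 (frames 2157840–2175821) with 3005 frames into that block.
The block's first minute is 1800 frames and the rest 1798 each; 3005 frames reaches minute 1, so 120 × 18 + 1 × 2 = 2162 labels have been skipped so far.
Adding those back, label number 2160845 + 2162 = 2163007 at 30 labels/s is 72100 s + 7 f = 20 h 1 min 40 s frame 7, i.e. 20:01:40;07.

20:01:40;07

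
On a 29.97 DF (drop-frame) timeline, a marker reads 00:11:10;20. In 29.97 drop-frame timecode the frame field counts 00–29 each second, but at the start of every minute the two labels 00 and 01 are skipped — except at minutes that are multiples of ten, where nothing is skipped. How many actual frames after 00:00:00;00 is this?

As if non-drop at 30 labels/s: (0 × 3600 + 11 × 60 + 10) × 30 + 20 = 20120.
Minute boundaries passed: 11; those not divisible by 10: 11 − 1 = 10; dropped labels = 2 × 10 = 20.
Actual frame index = 20120 − 20 = 20100.

20100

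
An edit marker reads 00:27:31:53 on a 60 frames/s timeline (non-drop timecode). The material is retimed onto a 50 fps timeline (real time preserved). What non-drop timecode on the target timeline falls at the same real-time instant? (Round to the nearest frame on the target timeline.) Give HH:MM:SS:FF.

00:27:31:44

Source frame index: (0×3600 + 27×60 + 31) × 60 + 53 = 99113.
Real time: 99113 / (60) = 99113/60 s.
Target frame: (99113/60) × (50) = 495565/6 ≈ 82594.167 → 82594.
At 50 labels/s: frame 82594 → 00:27:31:44.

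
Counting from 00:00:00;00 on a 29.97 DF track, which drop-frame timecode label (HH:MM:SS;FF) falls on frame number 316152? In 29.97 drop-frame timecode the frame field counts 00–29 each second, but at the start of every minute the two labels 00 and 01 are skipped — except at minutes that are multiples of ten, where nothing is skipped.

Ten DF minutes hold 17982 frames, so frame 316152 lies in block 17 (frames 305694–323675) with 10458 frames into that block.
The block's first minute is 1800 frames and the rest 1798 each; 10458 frames reaches minute 5, so 17 × 18 + 5 × 2 = 316 labels have been skipped so far.
Adding those back, label number 316152 + 316 = 316468 at 30 labels/s is 10548 s + 28 f = 2 h 55 min 48 s frame 28, i.e. 02:55:48;28.

02:55:48;28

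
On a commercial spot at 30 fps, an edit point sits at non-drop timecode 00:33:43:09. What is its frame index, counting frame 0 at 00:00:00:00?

Total seconds to the label: (0 × 3600 + 33 × 60 + 43) = 2023.
Frame index = 2023 × 30 + 9 = 60699.

60699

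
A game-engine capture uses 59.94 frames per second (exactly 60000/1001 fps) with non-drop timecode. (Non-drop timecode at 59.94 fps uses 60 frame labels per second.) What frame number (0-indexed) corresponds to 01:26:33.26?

Total seconds to the label: (1 × 3600 + 26 × 60 + 33) = 5193.
Frame index = 5193 × 60 + 26 = 311606.

frame 311606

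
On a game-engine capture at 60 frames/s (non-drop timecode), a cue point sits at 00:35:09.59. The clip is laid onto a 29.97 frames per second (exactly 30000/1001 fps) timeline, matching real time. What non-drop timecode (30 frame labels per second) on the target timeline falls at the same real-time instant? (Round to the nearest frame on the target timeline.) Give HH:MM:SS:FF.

Source frame index: (0×3600 + 35×60 + 9) × 60 + 59 = 126599.
Real time: 126599 / (60) = 126599/60 s.
Target frame: (126599/60) × (30000/1001) = 5754500/91 ≈ 63236.264 → 63236.
At 30 labels/s: frame 63236 → 00:35:07:26.

00:35:07:26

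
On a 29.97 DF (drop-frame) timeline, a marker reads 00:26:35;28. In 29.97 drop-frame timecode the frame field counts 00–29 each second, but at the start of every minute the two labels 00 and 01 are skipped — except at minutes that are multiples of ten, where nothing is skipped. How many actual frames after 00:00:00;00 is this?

47830

Complete 10-minute blocks: 2, each 17982 frames → 35964.
Remaining 6 whole minutes in the current block: 1800 + 5 × 1798 = 10790 frames.
Within the current minute: 35 × 30 + 28 − 2 = 1076 (labels ;00/;01 skipped at this minute). Total = 35964 + 10790 + 1076 = 47830.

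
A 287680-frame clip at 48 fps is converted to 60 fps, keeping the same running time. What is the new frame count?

Target frames = source frames × (target rate / source rate) = 287680 × (60)/(48) = 287680 × 5/4 = 359600.

359600 frames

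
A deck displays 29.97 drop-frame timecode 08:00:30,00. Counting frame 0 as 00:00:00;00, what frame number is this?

864036

Complete 10-minute blocks: 48, each 17982 frames → 863136.
Remaining 0 whole minutes in the current block: 0 frames.
Within the current minute: 30 × 30 + 0 = 900. Total = 863136 + 0 + 900 = 864036.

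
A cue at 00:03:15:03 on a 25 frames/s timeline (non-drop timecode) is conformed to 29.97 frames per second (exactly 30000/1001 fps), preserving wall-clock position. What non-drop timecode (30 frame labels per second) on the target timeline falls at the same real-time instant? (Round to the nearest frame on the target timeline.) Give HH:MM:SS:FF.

Source frame index: (0×3600 + 3×60 + 15) × 25 + 3 = 4878.
Real time: 4878 / (25) = 4878/25 s.
Target frame: (4878/25) × (30000/1001) = 5853600/1001 ≈ 5847.752 → 5848.
At 30 labels/s: frame 5848 → 00:03:14:28.

00:03:14:28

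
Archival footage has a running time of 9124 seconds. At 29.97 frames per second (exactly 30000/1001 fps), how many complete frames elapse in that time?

Frames = 9124 × 30000/1001 = 273720000/1001 ≈ 273446.5534.
Complete frames: 273446.

273446 frames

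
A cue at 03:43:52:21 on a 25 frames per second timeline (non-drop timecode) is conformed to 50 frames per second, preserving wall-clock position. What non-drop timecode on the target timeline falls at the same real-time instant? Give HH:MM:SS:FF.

Source frame index: (3×3600 + 43×60 + 52) × 25 + 21 = 335821.
Real time: 335821 / (25) = 335821/25 s.
Target frame: (335821/25) × (50) = 671642.
At 50 labels/s: frame 671642 → 03:43:52:42.

03:43:52:42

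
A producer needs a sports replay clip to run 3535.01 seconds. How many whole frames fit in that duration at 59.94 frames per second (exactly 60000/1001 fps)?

211888 frames

Frames = 3535.01 × 60000/1001 = 212100600/1001 ≈ 211888.7113.
Complete frames: 211888.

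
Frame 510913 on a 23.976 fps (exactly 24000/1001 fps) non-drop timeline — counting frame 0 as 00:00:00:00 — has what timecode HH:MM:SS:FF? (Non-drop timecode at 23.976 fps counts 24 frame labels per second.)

05:54:48:01

510913 ÷ 24 = 21288 full seconds, remainder 1 frame.
21288 s = 5 h 54 min 48 s.
Timecode: 05:54:48:01.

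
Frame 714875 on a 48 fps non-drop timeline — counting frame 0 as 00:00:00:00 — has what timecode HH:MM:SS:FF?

714875 ÷ 48 = 14893 full seconds, remainder 11 frames.
14893 s = 4 h 8 min 13 s.
Timecode: 04:08:13:11.

04:08:13:11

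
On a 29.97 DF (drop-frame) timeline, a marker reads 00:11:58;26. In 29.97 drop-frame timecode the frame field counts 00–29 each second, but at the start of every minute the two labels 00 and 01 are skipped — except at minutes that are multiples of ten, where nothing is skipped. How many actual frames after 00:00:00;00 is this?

Complete 10-minute blocks: 1, each 17982 frames → 17982.
Remaining 1 whole minute in the current block: 1800 + 0 × 1798 = 1800 frames.
Within the current minute: 58 × 30 + 26 − 2 = 1764 (labels ;00/;01 skipped at this minute). Total = 17982 + 1800 + 1764 = 21546.

21546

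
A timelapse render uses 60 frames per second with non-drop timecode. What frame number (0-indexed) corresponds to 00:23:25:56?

frame 84356

Total seconds to the label: (0 × 3600 + 23 × 60 + 25) = 1405.
Frame index = 1405 × 60 + 56 = 84356.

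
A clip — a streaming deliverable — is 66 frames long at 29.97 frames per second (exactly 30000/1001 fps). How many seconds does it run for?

Running time = 66 / (30000/1001) = 2.2022 s.

2.2022 seconds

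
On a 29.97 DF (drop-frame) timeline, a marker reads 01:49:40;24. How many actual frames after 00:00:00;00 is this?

Complete 10-minute blocks: 10, each 17982 frames → 179820.
Remaining 9 whole minutes in the current block: 1800 + 8 × 1798 = 16184 frames.
Within the current minute: 40 × 30 + 24 − 2 = 1222 (labels ;00/;01 skipped at this minute). Total = 179820 + 16184 + 1222 = 197226.

197226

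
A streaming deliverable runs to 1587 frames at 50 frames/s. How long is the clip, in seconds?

Running time = 1587 / (50) = 31.74 s.

31.74 seconds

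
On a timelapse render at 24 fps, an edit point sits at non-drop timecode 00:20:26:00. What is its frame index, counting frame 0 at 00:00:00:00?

Total seconds to the label: (0 × 3600 + 20 × 60 + 26) = 1226.
Frame index = 1226 × 24 + 0 = 29424.

frame 29424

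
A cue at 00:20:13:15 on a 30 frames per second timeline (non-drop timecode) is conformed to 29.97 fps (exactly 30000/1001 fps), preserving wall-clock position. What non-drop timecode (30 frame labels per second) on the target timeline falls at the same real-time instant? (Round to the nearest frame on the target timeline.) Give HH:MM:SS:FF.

Source frame index: (0×3600 + 20×60 + 13) × 30 + 15 = 36405.
Real time: 36405 / (30) = 2427/2 s.
Target frame: (2427/2) × (30000/1001) = 36405000/1001 ≈ 36368.631 → 36369.
At 30 labels/s: frame 36369 → 00:20:12:09.

00:20:12:09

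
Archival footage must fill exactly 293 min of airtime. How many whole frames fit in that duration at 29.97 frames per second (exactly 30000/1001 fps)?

293 min = 17580 s.
Frames = 17580 × 30000/1001 = 527400000/1001 ≈ 526873.1269.
Complete frames: 526873.

526873 frames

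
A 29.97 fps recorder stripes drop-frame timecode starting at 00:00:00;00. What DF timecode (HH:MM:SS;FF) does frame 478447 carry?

Each 10-minute DF block holds 10 × 60 × 30 − 9 × 2 = 17982 frames. 478447 ÷ 17982 → 26 full blocks, remainder 10915.
Within the partial block the first minute is 1800 frames and each further minute 1798, so 6 further minute boundaries passed. Total skipped labels = 18 × 26 + 2 × 6 = 480.
Non-drop label index = 478447 + 480 = 478927; at 30 labels/s that is 04:26:04:07, i.e. DF 04:26:04;07.

04:26:04;07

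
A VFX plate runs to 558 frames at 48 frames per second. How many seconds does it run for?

11.625 seconds

Running time = 558 / (48) = 11.625 s.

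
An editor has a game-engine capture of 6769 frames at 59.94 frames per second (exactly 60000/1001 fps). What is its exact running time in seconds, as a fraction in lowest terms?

6775769/60000 seconds

Running time = 6769 ÷ (60000/1001) = 6769 × 1001/60000 = 6775769/60000 s.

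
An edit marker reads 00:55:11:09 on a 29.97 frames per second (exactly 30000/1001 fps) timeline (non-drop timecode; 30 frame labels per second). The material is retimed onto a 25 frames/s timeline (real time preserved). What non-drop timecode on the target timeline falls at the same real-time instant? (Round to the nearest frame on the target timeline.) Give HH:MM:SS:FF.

00:55:14:15

Source frame index: (0×3600 + 55×60 + 11) × 30 + 9 = 99339.
Real time: 99339 / (30000/1001) = 33146113/10000 s.
Target frame: (33146113/10000) × (25) = 33146113/400 ≈ 82865.283 → 82865.
At 25 labels/s: frame 82865 → 00:55:14:15.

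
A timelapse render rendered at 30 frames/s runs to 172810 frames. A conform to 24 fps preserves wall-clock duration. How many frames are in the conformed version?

138248 frames

Target frames = source frames × (target rate / source rate) = 172810 × (24)/(30) = 172810 × 4/5 = 138248.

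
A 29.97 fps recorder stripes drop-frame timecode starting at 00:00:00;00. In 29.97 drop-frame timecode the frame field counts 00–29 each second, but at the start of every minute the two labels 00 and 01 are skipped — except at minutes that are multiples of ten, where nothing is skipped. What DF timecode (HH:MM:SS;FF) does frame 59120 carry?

Each 10-minute DF block holds 10 × 60 × 30 − 9 × 2 = 17982 frames. 59120 ÷ 17982 → 3 full blocks, remainder 5174.
Within the partial block the first minute is 1800 frames and each further minute 1798, so 2 further minute boundaries passed. Total skipped labels = 18 × 3 + 2 × 2 = 58.
Non-drop label index = 59120 + 58 = 59178; at 30 labels/s that is 00:32:52:18, i.e. DF 00:32:52;18.

00:32:52;18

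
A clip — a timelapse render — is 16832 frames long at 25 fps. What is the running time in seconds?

673.28 seconds

Running time = 16832 / (25) = 673.28 s.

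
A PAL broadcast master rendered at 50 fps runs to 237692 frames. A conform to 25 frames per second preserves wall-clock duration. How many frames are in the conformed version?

Frames at target rate = 237692 × (25) / (50) = 118846.

118846 frames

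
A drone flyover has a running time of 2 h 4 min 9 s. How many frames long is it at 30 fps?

223470 frames

2 h 4 min 9 s = 7449 s.
Frames = 7449 × 30 = 223470.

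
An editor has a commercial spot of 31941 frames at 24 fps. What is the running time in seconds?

Running time = 31941 / (24) = 1330.875 s.

1330.875 seconds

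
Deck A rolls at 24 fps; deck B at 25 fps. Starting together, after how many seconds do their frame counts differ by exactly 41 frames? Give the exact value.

41 seconds

The gap grows by |25 − 24| = 1 frame per second.
Time for a 41-frame gap: 41 ÷ (1) = 41 s.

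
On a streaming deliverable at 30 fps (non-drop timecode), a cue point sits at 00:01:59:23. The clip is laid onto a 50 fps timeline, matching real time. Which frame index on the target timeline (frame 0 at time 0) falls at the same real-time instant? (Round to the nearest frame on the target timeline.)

frame 5988

Source frame index: (0×3600 + 1×60 + 59) × 30 + 23 = 3593.
Real time: 3593 / (30) = 3593/30 s.
Target frame: (3593/30) × (50) = 17965/3 ≈ 5988.333 → 5988.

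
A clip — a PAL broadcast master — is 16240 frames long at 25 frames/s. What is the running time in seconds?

649.6 seconds

Running time = 16240 / (25) = 649.6 s.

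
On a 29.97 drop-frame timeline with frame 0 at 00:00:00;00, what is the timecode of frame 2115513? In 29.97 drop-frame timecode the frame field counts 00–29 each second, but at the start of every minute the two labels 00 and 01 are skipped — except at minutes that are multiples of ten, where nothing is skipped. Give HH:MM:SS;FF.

19:36:27;21

Ten DF minutes hold 17982 frames, so frame 2115513 lies in block 117 (frames 2103894–2121875) with 11619 frames into that block.
The block's first minute is 1800 frames and the rest 1798 each; 11619 frames reaches minute 6, so 117 × 18 + 6 × 2 = 2118 labels have been skipped so far.
Adding those back, label number 2115513 + 2118 = 2117631 at 30 labels/s is 70587 s + 21 f = 19 h 36 min 27 s frame 21, i.e. 19:36:27;21.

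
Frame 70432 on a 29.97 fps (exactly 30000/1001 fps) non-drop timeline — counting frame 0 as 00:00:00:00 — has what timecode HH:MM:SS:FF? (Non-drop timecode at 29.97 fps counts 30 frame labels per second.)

70432 ÷ 30 = 2347 full seconds, remainder 22 frames.
2347 s = 0 h 39 min 7 s.
Timecode: 00:39:07:22.

00:39:07:22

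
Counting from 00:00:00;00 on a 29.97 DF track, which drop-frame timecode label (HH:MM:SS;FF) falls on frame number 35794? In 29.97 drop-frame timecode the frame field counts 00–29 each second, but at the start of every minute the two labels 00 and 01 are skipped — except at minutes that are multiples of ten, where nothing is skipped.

00:19:54;10

Each 10-minute DF block holds 10 × 60 × 30 − 9 × 2 = 17982 frames. 35794 ÷ 17982 → 1 full block, remainder 17812.
Within the partial block the first minute is 1800 frames and each further minute 1798, so 9 further minute boundaries passed. Total skipped labels = 18 × 1 + 2 × 9 = 36.
Non-drop label index = 35794 + 36 = 35830; at 30 labels/s that is 00:19:54:10, i.e. DF 00:19:54;10.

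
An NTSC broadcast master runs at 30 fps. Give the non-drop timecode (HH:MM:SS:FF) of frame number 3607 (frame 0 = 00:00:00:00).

00:02:00:07

3607 ÷ 30 = 120 full seconds, remainder 7 frames.
120 s = 0 h 2 min 0 s.
Timecode: 00:02:00:07.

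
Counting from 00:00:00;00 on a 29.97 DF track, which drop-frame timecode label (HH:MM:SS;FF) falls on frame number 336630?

03:07:12;08

Each 10-minute DF block holds 10 × 60 × 30 − 9 × 2 = 17982 frames. 336630 ÷ 17982 → 18 full blocks, remainder 12954.
Within the partial block the first minute is 1800 frames and each further minute 1798, so 7 further minute boundaries passed. Total skipped labels = 18 × 18 + 2 × 7 = 338.
Non-drop label index = 336630 + 338 = 336968; at 30 labels/s that is 03:07:12:08, i.e. DF 03:07:12;08.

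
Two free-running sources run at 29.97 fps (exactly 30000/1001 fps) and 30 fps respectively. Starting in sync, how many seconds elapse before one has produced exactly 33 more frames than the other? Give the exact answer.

The gap grows by |30 − 30000/1001| = 30/1001 frames per second.
Time for a 33-frame gap: 33 ÷ (30/1001) = 1101.1 s.

1101.1 seconds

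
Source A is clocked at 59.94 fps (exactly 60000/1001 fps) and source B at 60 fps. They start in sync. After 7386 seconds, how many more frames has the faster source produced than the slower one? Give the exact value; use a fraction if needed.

A emits 60000/1001 × 7386 = 443160000/1001 frames; B emits 60 × 7386 = 443160.
Difference = 443160/1001 frames (≈ 442.7173); B is ahead of A.

443160/1001 frames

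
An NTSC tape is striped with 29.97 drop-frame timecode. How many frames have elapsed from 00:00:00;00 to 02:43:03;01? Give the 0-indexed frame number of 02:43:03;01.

As if non-drop at 30 labels/s: (2 × 3600 + 43 × 60 + 3) × 30 + 1 = 293491.
Minute boundaries passed: 163; those not divisible by 10: 163 − 16 = 147; dropped labels = 2 × 147 = 294.
Actual frame index = 293491 − 294 = 293197.

293197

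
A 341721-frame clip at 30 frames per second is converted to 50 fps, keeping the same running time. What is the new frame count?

Target frames = source frames × (target rate / source rate) = 341721 × (50)/(30) = 341721 × 5/3 = 569535.

569535 frames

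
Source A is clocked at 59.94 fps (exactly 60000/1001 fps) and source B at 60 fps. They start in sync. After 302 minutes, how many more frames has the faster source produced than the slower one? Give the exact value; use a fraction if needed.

1087200/1001 frames

302 min = 18120 s.
A emits 60000/1001 × 18120 = 1087200000/1001 frames; B emits 60 × 18120 = 1087200.
Difference = 1087200/1001 frames (≈ 1086.1139); B is ahead of A.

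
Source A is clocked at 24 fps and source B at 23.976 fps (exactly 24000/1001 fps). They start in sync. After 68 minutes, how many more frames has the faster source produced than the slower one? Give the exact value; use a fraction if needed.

68 min = 4080 s.
A emits 24 × 4080 = 97920 frames; B emits 24000/1001 × 4080 = 97920000/1001.
Difference = 97920/1001 frames (≈ 97.8222); B is behind A.

97920/1001 frames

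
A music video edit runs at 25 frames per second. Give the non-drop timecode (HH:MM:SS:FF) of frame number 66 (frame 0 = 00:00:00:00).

66 ÷ 25 = 2 full seconds, remainder 16 frames.
2 s = 0 h 0 min 2 s.
Timecode: 00:00:02:16.

00:00:02:16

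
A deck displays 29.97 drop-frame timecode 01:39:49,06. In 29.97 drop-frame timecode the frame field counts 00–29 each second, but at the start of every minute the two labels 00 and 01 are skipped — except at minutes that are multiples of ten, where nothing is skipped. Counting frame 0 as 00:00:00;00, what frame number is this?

179496

As if non-drop at 30 labels/s: (1 × 3600 + 39 × 60 + 49) × 30 + 6 = 179676.
Minute boundaries passed: 99; those not divisible by 10: 99 − 9 = 90; dropped labels = 2 × 90 = 180.
Actual frame index = 179676 − 180 = 179496.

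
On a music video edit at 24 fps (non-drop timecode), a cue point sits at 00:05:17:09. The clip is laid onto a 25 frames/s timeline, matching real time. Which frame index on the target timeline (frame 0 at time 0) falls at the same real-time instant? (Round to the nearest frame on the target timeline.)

Source frame index: (0×3600 + 5×60 + 17) × 24 + 9 = 7617.
Real time: 7617 / (24) = 2539/8 s.
Target frame: (2539/8) × (25) = 63475/8 ≈ 7934.375 → 7934.

frame 7934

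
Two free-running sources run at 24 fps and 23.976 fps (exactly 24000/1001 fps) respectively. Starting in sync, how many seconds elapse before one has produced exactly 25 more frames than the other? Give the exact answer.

The gap grows by |24000/1001 − 24| = 24/1001 frames per second.
Time for a 25-frame gap: 25 ÷ (24/1001) = 25025/24 s.

25025/24 seconds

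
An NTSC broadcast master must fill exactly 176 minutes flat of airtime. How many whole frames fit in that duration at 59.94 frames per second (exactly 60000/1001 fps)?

632967 frames

176 min = 10560 s.
Frames = 10560 × 60000/1001 = 57600000/91 ≈ 632967.0330.
Complete frames: 632967.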